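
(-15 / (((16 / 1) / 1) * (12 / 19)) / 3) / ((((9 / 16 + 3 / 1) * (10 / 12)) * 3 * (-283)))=1 / 5094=0.00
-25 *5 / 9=-125 / 9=-13.89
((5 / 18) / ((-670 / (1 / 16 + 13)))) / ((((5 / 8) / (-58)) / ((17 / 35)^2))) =1751629 / 14773500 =0.12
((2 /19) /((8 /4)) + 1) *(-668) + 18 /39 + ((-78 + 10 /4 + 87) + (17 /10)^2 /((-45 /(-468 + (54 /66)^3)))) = -108683042077 /164378500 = -661.18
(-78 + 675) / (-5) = -597 / 5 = -119.40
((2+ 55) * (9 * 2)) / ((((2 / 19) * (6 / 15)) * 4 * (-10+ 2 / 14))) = -618.02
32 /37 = 0.86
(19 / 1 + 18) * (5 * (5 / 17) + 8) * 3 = 17871 / 17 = 1051.24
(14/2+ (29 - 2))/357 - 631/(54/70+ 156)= -150937/38409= -3.93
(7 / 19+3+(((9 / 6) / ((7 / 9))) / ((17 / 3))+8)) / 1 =52947 / 4522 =11.71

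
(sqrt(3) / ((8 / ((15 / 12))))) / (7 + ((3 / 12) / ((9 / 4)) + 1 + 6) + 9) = 45 * sqrt(3) / 6656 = 0.01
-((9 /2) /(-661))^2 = -81 /1747684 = -0.00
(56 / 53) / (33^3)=56 / 1904661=0.00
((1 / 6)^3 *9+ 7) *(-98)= -8281 / 12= -690.08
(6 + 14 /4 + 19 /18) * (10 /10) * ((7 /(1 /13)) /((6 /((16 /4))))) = 17290 /27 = 640.37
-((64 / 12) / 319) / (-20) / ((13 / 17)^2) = 1156 / 808665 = 0.00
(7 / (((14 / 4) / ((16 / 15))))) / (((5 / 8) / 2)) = 512 / 75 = 6.83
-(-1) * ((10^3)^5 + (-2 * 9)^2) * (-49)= -49000000000015876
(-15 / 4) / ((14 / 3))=-45 / 56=-0.80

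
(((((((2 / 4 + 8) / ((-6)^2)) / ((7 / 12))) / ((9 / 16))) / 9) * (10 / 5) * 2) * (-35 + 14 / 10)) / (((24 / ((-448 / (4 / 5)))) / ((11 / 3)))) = 670208 / 729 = 919.35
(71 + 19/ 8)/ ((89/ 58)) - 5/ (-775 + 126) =47.83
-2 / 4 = -1 / 2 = -0.50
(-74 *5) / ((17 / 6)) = -2220 / 17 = -130.59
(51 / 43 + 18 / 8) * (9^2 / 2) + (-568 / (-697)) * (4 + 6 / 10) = 171324451 / 1198840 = 142.91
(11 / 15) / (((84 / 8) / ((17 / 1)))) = 374 / 315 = 1.19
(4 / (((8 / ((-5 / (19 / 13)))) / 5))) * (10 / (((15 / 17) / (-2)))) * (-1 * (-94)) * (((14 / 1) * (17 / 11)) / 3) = 247210600 / 1881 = 131425.09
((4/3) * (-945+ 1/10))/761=-18898/11415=-1.66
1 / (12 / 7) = 7 / 12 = 0.58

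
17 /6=2.83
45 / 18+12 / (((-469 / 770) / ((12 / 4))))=-7585 / 134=-56.60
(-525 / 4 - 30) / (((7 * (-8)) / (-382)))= -123195 / 112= -1099.96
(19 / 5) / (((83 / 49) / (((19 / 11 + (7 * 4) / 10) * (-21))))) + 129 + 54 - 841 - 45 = -251978 / 275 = -916.28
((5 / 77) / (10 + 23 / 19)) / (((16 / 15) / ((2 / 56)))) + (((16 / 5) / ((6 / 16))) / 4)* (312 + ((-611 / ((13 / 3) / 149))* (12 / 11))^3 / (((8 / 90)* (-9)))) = 47569985681142322700943 / 1481775680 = 32103365120112.06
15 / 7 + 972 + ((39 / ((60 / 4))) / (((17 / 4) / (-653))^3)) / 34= -276400.77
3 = 3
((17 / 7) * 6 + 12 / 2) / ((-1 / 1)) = -144 / 7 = -20.57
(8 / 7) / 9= 8 / 63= 0.13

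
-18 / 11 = -1.64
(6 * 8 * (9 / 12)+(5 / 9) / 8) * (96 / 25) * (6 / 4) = 5194 / 25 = 207.76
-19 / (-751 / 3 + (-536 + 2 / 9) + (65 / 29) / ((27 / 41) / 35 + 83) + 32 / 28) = 318109932 / 13141979443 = 0.02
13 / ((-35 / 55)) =-143 / 7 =-20.43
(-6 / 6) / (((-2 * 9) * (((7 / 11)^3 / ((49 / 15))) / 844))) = 561682 / 945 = 594.37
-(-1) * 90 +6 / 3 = 92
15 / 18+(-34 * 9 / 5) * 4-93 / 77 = -566353 / 2310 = -245.17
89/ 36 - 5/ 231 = 6793/ 2772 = 2.45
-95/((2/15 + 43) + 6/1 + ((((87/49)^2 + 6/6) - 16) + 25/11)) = -37635675/15671692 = -2.40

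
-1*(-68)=68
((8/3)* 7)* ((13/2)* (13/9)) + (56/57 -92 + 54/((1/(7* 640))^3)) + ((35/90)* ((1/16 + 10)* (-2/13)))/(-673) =348677213112782668783/71811792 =4855431168084.24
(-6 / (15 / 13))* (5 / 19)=-26 / 19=-1.37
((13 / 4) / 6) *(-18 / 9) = -13 / 12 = -1.08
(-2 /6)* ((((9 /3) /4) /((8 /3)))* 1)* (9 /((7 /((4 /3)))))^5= -23328 /16807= -1.39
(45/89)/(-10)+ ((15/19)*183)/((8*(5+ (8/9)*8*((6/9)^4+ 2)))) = 0.82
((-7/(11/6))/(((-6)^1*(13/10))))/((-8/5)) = -0.31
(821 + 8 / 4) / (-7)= -823 / 7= -117.57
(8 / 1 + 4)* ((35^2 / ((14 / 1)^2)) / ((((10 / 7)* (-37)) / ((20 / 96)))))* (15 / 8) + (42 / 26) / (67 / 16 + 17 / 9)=-2219673 / 7696000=-0.29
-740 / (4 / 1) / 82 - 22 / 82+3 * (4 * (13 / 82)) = -51 / 82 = -0.62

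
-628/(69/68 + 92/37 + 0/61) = -179.37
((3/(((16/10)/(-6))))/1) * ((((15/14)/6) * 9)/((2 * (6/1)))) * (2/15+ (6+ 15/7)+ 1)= -13.98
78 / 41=1.90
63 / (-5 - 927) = -0.07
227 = 227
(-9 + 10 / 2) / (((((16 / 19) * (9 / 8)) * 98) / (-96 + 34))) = 1178 / 441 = 2.67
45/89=0.51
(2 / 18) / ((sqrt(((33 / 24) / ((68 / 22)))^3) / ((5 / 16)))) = 340*sqrt(17) / 11979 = 0.12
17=17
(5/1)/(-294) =-5/294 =-0.02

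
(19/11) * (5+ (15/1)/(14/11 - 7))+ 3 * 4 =3722/231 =16.11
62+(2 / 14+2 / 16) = 3487 / 56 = 62.27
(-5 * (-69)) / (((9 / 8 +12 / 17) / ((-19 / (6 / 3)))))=-148580 / 83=-1790.12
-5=-5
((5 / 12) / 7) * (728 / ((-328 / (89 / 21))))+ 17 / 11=112009 / 113652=0.99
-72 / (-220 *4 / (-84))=-6.87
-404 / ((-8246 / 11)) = 2222 / 4123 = 0.54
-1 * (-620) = 620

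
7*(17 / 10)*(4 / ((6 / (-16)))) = -1904 / 15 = -126.93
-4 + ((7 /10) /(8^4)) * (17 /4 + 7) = -131009 /32768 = -4.00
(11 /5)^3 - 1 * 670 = -82419 /125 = -659.35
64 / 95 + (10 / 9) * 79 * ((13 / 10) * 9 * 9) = 878149 / 95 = 9243.67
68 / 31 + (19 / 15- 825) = -821.54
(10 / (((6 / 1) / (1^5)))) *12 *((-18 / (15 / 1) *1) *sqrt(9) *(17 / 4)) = -306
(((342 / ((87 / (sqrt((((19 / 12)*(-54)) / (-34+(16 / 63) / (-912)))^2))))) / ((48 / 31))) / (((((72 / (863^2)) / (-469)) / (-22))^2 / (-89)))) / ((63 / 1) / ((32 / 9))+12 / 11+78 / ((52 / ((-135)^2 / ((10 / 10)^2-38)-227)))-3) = 795937911519308474931971955229 / 130786680301560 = 6085771958460013.54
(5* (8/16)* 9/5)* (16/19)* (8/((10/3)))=864/95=9.09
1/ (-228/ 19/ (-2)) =1/ 6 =0.17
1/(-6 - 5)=-0.09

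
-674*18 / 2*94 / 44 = -142551 / 11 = -12959.18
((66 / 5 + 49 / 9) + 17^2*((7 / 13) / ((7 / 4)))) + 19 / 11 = 703312 / 6435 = 109.29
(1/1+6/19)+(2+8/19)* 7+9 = 518/19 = 27.26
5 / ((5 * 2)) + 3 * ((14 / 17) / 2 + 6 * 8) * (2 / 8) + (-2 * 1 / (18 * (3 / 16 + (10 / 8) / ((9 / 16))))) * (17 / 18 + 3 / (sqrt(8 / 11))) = 7807621 / 212364 - 12 * sqrt(22) / 347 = 36.60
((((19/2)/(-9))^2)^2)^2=16983563041/11019960576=1.54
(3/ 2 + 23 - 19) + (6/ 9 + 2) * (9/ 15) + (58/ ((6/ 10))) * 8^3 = 1485013/ 30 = 49500.43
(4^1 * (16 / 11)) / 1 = 64 / 11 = 5.82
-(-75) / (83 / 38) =2850 / 83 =34.34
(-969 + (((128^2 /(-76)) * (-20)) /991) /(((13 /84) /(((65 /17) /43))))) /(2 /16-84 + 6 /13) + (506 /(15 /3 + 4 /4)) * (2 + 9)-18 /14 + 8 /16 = 4706334475491133 /5014913035650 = 938.47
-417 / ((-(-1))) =-417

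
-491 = -491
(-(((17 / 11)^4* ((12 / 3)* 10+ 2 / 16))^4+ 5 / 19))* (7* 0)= 0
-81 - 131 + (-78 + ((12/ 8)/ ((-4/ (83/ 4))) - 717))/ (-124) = -815527/ 3968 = -205.53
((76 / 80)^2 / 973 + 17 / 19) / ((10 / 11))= 72855849 / 73948000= 0.99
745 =745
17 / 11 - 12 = -115 / 11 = -10.45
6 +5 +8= 19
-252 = -252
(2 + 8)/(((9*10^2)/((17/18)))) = 17/1620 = 0.01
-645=-645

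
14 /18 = 0.78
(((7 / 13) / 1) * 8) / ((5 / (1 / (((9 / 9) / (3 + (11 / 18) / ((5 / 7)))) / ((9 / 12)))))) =2.49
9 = 9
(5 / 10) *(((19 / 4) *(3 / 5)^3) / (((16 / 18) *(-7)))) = -4617 / 56000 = -0.08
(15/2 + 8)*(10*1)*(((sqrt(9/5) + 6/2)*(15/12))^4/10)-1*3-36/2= 188325*sqrt(5)/64 + 438081/64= 13424.82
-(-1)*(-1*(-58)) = 58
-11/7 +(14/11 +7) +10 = 16.70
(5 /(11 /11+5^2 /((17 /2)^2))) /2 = 1445 /778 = 1.86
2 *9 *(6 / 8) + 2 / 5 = 139 / 10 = 13.90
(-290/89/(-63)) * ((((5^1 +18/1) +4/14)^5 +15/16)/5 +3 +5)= 53389837556917/753894792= 70818.68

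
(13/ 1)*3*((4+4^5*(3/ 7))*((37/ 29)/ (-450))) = -29822/ 609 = -48.97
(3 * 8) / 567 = 8 / 189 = 0.04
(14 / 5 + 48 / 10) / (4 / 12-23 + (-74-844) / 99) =-627 / 2635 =-0.24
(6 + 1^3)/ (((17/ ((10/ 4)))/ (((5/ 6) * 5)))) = 875/ 204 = 4.29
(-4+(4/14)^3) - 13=-5823/343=-16.98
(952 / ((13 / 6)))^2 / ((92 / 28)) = 228388608 / 3887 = 58757.04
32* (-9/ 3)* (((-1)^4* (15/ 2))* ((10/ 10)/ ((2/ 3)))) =-1080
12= 12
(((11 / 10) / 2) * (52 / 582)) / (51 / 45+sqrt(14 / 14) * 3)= 143 / 12028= 0.01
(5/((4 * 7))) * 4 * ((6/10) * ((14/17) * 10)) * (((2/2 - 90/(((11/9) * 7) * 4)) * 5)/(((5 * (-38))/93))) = 350145/24871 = 14.08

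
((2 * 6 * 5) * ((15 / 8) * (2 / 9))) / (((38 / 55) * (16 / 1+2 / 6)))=2.22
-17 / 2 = -8.50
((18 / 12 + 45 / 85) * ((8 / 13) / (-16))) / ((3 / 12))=-69 / 221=-0.31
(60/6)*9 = 90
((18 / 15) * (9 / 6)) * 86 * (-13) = -10062 / 5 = -2012.40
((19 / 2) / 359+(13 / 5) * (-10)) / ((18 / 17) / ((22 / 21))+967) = -3487363 / 129970924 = -0.03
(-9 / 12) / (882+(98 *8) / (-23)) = -0.00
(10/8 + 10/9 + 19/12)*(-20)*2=-1420/9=-157.78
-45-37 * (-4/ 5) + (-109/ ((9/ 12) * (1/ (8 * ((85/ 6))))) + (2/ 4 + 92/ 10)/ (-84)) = -41546299/ 2520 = -16486.63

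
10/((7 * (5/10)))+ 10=90/7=12.86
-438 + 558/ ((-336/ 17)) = -26109/ 56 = -466.23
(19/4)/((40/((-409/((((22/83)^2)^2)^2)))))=-17502562935952487611/8780139765760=-1993426.46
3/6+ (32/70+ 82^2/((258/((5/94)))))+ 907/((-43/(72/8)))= -187.49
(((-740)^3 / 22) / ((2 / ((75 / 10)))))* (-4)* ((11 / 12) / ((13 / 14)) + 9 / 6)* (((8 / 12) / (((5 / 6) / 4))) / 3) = 314453824000 / 429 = 732992596.74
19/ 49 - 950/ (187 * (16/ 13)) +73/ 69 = -13565227/ 5057976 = -2.68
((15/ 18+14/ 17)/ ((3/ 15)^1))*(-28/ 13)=-910/ 51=-17.84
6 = 6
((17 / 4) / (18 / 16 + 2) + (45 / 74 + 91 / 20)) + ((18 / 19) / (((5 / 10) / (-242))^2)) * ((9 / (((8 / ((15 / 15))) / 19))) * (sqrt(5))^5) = 24117 / 3700 + 118592100 * sqrt(5) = 265180003.71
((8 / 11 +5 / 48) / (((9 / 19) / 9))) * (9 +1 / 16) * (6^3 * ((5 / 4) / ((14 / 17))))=925225425 / 19712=46937.17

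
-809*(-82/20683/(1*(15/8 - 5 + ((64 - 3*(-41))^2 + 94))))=530704/5801147157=0.00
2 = 2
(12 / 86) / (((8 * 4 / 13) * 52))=3 / 2752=0.00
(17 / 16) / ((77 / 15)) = 0.21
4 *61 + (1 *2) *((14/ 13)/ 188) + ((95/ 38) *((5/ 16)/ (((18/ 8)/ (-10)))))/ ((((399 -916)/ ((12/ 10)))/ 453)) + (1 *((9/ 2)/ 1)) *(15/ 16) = 54172567/ 215072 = 251.88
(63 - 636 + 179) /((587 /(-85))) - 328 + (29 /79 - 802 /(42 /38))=-970131605 /973833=-996.20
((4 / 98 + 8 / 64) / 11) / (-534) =-65 / 2302608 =-0.00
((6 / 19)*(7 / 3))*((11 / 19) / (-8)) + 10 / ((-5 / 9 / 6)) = -156029 / 1444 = -108.05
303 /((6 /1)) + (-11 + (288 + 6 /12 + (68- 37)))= 359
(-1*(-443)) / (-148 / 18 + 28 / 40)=-39870 / 677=-58.89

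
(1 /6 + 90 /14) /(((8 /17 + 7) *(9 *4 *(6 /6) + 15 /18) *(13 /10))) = 2770 /150241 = 0.02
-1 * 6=-6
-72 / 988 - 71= -17555 / 247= -71.07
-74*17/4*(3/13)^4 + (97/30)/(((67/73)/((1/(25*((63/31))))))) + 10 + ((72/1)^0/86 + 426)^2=60685061864204915483/334362013303500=181495.08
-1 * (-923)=923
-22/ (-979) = 2/ 89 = 0.02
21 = 21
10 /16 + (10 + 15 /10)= 97 /8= 12.12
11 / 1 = 11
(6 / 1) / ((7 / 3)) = 18 / 7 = 2.57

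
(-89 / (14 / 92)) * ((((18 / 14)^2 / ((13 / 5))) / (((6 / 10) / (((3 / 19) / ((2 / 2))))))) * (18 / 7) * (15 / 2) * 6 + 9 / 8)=-28421548983 / 2372188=-11981.15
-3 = -3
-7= -7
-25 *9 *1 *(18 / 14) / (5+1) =-675 / 14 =-48.21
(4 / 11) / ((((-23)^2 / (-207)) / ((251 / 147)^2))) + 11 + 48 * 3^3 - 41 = 768783494 / 607453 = 1265.59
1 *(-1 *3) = -3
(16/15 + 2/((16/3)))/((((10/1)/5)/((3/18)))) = 173/1440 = 0.12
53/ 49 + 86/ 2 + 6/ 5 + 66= 27264/ 245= 111.28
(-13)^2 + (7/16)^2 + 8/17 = 738369/4352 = 169.66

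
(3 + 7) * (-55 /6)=-91.67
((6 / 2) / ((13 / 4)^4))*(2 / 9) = 512 / 85683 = 0.01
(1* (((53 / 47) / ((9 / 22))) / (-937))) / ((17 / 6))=-2332 / 2245989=-0.00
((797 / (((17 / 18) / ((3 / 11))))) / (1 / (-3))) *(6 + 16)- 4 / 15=-3873488 / 255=-15190.15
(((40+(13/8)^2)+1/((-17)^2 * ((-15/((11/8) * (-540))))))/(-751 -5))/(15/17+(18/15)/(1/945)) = -791849/15869032704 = -0.00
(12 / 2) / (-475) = -6 / 475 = -0.01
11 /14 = 0.79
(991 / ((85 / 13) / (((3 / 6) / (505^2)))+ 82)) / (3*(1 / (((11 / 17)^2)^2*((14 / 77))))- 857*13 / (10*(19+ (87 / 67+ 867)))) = 392072397145 / 122537260654647348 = 0.00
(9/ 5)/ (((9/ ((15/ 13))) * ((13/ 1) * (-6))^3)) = -0.00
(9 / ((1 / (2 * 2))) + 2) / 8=19 / 4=4.75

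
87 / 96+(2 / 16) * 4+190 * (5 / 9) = 30805 / 288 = 106.96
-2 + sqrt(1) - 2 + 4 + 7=8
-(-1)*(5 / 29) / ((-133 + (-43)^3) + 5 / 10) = -10 / 4619091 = -0.00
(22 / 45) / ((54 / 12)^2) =88 / 3645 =0.02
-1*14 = -14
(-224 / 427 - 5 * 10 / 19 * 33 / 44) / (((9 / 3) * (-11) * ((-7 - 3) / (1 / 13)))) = -5791 / 9944220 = -0.00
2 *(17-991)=-1948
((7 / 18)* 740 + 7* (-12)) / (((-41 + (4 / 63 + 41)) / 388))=1245286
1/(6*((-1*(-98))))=1/588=0.00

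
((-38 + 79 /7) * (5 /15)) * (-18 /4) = 561 /14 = 40.07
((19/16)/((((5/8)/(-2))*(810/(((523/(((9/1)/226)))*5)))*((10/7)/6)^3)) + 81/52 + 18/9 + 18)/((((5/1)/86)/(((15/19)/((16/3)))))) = -45283047977/780000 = -58055.19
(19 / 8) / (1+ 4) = 19 / 40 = 0.48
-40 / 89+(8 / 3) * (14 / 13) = 8408 / 3471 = 2.42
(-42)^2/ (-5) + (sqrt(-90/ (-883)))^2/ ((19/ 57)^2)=-1553562/ 4415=-351.88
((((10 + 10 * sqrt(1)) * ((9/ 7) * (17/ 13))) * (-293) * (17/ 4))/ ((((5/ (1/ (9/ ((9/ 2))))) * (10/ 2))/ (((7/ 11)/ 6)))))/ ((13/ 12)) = -762093/ 9295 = -81.99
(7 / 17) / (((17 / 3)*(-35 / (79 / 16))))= -237 / 23120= -0.01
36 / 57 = 12 / 19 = 0.63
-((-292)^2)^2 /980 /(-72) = 103032.17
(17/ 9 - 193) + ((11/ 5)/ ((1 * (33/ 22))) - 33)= -10019/ 45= -222.64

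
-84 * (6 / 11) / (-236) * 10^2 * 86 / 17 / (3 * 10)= 36120 / 11033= 3.27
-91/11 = -8.27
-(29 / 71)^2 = -841 / 5041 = -0.17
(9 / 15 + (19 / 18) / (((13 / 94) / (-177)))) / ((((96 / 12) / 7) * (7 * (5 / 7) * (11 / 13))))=-83783 / 300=-279.28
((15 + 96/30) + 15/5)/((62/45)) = 477/31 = 15.39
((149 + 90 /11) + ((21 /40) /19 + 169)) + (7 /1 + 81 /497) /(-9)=12168605903 /37394280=325.41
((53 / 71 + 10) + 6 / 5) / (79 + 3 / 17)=72097 / 477830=0.15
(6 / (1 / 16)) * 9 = 864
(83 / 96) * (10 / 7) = 415 / 336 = 1.24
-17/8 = -2.12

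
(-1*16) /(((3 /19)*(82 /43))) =-53.14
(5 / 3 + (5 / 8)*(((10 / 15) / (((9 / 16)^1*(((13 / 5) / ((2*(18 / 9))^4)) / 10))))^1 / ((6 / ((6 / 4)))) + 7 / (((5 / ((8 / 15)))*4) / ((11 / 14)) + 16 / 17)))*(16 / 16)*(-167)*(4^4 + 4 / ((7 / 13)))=-362193192249325 / 44722314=-8098713.14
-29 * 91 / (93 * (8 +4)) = -2639 / 1116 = -2.36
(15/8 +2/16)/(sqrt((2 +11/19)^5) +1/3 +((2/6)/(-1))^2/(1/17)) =-891395640/21890055569 +982906974 * sqrt(19)/21890055569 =0.16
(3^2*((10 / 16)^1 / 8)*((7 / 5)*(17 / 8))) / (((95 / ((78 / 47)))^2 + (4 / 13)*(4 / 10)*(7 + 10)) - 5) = 8144955 / 12747862144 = 0.00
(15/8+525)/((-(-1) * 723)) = 1405/1928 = 0.73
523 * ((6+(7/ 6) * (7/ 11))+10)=8756.29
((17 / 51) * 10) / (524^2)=5 / 411864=0.00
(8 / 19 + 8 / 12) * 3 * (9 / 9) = 62 / 19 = 3.26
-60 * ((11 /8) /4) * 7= -1155 /8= -144.38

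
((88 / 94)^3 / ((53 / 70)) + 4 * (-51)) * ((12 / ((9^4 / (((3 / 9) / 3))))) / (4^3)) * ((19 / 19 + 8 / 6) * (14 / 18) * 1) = -13677999601 / 11697269375916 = -0.00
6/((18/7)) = 2.33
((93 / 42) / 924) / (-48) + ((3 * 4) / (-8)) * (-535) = 498294689 / 620928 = 802.50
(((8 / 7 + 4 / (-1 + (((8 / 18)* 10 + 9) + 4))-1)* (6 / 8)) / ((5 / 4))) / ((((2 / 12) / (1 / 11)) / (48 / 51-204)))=-1242720 / 48433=-25.66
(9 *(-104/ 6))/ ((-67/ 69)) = 10764/ 67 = 160.66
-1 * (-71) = 71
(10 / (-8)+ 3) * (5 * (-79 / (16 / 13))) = -561.64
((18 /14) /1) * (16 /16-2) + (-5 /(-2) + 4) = 73 /14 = 5.21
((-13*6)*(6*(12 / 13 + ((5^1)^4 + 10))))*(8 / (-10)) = 238089.60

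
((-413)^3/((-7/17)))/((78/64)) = 5474582624/39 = 140373913.44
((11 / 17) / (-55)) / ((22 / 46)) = -23 / 935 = -0.02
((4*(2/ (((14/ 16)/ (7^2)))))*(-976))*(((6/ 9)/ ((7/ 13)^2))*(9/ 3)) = -21112832/ 7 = -3016118.86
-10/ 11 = -0.91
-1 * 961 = -961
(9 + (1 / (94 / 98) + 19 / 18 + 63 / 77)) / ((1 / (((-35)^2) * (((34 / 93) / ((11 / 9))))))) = 2309346725 / 528891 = 4366.39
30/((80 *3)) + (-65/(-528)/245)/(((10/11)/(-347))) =-1571/23520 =-0.07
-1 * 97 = -97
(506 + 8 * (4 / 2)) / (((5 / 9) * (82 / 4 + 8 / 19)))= 59508 / 1325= 44.91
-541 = -541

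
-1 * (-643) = 643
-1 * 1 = -1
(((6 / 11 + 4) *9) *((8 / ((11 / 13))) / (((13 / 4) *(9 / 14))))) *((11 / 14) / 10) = 160 / 11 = 14.55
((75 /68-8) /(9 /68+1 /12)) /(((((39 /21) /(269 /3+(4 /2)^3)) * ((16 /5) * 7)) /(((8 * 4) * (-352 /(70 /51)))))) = 8009448 /13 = 616111.38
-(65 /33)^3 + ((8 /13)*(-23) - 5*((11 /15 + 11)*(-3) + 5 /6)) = 140189471 /934362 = 150.04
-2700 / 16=-675 / 4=-168.75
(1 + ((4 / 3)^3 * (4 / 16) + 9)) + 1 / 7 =2029 / 189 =10.74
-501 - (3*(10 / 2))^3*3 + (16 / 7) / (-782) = -29083370 / 2737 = -10626.00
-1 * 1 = -1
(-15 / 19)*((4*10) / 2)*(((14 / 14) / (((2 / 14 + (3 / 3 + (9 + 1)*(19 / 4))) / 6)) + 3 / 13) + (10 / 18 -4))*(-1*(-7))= 57453200 / 168207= 341.56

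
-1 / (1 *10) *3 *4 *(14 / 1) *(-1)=16.80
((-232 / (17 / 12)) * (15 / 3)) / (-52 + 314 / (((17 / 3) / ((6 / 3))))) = -348 / 25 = -13.92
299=299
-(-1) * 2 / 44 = 1 / 22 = 0.05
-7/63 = -1/9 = -0.11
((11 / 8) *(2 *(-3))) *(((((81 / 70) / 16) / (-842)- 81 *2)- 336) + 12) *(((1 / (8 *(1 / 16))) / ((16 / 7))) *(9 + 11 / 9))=38651444271 / 1077760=35862.76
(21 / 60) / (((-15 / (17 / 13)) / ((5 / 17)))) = -7 / 780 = -0.01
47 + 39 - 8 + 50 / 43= 3404 / 43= 79.16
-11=-11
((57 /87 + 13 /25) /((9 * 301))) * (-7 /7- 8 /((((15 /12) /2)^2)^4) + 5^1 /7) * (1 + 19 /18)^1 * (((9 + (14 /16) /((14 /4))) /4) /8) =-0.09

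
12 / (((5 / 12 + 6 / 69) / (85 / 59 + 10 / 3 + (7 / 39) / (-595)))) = 1030767264 / 9062105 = 113.74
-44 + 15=-29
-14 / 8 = -7 / 4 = -1.75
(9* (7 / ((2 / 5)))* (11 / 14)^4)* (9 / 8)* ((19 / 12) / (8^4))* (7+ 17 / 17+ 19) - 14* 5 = -99691276585 / 1438646272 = -69.30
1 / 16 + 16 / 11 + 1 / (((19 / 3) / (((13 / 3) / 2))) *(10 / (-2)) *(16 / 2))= 12611 / 8360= 1.51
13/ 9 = 1.44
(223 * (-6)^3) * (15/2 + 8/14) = -2721492/7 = -388784.57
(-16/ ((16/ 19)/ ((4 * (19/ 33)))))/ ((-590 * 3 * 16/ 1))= 361/ 233640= 0.00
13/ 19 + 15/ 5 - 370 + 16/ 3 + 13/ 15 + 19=-32406/ 95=-341.12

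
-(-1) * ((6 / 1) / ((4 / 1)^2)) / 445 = 3 / 3560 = 0.00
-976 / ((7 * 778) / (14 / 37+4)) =-79056 / 100751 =-0.78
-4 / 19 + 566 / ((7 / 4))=42988 / 133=323.22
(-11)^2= 121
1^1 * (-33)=-33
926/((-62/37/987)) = -545428.94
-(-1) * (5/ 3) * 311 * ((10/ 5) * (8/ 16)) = 1555/ 3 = 518.33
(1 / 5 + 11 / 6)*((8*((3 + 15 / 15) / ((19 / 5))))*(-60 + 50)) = -9760 / 57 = -171.23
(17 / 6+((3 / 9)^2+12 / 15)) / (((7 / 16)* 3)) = 2696 / 945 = 2.85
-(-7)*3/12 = 7/4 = 1.75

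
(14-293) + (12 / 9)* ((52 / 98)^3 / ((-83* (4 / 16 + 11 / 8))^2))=-678375048733 / 2431451883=-279.00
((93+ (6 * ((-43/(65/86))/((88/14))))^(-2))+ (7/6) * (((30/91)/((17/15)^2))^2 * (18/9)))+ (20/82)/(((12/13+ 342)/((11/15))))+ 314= 87984370990841539581529/216095746052284833189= 407.15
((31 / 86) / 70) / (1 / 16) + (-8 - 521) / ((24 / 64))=-6368788 / 4515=-1410.58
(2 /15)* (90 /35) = 0.34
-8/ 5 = -1.60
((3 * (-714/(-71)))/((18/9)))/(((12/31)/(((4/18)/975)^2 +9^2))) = 23008479770381/7289392500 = 3156.43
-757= -757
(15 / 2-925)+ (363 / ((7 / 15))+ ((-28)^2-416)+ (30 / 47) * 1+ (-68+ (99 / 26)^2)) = 39030559 / 222404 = 175.49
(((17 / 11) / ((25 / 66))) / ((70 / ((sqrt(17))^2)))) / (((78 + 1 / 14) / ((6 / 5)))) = 10404 / 683125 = 0.02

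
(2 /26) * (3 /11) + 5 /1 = 718 /143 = 5.02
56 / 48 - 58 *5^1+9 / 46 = -288.64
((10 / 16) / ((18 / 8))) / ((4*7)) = 0.01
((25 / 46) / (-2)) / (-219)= 25 / 20148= 0.00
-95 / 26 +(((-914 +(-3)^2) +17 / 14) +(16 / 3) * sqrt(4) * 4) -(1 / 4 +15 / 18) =-865.86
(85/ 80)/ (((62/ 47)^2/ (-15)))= -563295/ 61504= -9.16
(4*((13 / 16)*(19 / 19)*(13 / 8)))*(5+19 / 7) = 4563 / 112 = 40.74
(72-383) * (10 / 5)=-622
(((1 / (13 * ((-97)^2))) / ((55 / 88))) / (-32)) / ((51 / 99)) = -33 / 41587780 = -0.00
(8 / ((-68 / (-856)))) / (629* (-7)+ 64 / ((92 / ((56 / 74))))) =-1456912 / 63690585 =-0.02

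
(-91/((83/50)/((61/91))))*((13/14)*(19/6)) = -376675/3486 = -108.05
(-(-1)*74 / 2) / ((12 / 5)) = 185 / 12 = 15.42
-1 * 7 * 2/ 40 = -7/ 20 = -0.35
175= 175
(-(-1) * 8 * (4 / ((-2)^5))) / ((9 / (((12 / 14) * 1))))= -2 / 21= -0.10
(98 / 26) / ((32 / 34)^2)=14161 / 3328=4.26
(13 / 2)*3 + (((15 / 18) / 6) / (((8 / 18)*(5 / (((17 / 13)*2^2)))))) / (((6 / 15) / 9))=2793 / 104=26.86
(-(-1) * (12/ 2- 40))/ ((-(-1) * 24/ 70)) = -595/ 6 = -99.17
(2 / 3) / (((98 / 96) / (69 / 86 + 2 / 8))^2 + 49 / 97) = 0.46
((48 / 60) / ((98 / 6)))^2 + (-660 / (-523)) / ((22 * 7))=0.01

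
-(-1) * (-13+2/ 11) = -141/ 11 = -12.82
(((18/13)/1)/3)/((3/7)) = 14/13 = 1.08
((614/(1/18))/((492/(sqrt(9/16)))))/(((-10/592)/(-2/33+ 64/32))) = -4361856/2255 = -1934.30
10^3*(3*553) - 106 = 1658894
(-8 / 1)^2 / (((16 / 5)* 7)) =20 / 7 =2.86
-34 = -34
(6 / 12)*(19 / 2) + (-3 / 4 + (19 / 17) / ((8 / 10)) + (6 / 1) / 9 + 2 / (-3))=367 / 68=5.40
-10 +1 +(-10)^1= -19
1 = 1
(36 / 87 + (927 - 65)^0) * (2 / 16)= 0.18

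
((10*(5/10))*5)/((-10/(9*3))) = -135/2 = -67.50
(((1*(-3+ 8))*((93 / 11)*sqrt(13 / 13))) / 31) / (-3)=-5 / 11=-0.45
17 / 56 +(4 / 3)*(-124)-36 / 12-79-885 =-190181 / 168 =-1132.03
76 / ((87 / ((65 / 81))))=4940 / 7047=0.70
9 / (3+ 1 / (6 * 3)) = 2.95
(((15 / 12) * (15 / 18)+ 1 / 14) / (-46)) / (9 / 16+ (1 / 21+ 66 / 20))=-935 / 151087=-0.01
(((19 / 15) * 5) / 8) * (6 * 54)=513 / 2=256.50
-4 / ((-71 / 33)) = 1.86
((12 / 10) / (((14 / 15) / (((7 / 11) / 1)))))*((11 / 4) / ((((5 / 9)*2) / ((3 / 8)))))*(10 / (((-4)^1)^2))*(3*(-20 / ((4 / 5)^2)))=-44.49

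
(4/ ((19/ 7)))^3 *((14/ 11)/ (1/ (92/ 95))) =28274176/ 7167655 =3.94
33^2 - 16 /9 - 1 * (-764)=16661 /9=1851.22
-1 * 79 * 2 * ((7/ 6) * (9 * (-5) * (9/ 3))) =24885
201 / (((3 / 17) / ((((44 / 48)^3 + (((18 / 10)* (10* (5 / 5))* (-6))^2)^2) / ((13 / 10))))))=1338851751160205 / 11232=119199764170.25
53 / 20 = 2.65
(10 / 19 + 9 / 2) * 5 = 955 / 38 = 25.13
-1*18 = -18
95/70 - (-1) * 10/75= 313/210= 1.49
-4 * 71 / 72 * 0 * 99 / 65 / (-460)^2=0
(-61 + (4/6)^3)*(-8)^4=-6713344/27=-248642.37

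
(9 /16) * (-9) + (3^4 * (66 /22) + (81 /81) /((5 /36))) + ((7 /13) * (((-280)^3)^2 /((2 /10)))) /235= 269858570251982321 /48880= 5520838180277.87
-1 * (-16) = 16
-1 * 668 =-668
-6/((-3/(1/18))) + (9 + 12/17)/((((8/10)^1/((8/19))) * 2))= 7748/2907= 2.67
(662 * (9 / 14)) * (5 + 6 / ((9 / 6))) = 26811 / 7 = 3830.14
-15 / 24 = -0.62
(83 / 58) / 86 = 83 / 4988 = 0.02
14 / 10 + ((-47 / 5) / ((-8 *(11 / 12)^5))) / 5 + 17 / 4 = 96841367 / 16105100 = 6.01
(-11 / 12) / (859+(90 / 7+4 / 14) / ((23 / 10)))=-77 / 72636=-0.00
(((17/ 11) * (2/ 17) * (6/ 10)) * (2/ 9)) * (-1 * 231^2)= -6468/ 5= -1293.60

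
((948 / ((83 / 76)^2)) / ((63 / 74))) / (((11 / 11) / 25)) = 3376649600 / 144669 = 23340.52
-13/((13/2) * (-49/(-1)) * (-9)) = 2/441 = 0.00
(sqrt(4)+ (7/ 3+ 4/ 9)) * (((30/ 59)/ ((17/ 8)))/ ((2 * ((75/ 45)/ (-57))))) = -19608/ 1003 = -19.55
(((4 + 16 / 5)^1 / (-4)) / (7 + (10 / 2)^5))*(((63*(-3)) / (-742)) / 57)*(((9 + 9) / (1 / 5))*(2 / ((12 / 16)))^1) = -18 / 29203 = -0.00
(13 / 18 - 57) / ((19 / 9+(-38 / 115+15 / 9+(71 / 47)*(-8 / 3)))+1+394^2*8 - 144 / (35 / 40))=-38326855 / 845651191894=-0.00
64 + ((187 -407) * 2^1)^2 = 193664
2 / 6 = 1 / 3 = 0.33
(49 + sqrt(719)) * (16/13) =93.31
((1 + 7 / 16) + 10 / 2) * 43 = 4429 / 16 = 276.81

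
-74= -74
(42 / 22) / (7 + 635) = 7 / 2354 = 0.00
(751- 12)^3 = 403583419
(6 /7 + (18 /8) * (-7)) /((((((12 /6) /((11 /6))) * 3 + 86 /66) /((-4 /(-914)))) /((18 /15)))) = -41283 /2415245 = -0.02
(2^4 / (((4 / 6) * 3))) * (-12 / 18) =-5.33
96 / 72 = 4 / 3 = 1.33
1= 1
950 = 950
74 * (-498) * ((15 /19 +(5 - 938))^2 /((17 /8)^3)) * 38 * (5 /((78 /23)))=-226904347029012480 /1213511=-186981697758.83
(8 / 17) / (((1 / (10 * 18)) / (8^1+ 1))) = 12960 / 17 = 762.35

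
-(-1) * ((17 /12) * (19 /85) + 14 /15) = 5 /4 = 1.25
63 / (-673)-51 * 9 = -459.09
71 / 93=0.76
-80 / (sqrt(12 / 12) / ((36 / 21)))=-960 / 7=-137.14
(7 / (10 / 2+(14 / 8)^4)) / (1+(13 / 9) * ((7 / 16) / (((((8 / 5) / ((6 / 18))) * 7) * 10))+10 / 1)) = 1376256 / 43666885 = 0.03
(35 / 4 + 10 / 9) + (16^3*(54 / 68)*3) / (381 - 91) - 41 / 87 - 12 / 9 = 41.71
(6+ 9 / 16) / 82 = 105 / 1312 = 0.08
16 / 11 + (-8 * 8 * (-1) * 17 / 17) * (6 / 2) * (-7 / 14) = -1040 / 11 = -94.55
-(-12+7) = 5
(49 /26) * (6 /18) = 49 /78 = 0.63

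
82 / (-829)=-82 / 829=-0.10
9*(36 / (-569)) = -324 / 569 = -0.57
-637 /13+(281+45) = 277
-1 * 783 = -783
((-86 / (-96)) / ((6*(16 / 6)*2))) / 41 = 43 / 62976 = 0.00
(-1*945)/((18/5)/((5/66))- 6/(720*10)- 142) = 1134000/113377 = 10.00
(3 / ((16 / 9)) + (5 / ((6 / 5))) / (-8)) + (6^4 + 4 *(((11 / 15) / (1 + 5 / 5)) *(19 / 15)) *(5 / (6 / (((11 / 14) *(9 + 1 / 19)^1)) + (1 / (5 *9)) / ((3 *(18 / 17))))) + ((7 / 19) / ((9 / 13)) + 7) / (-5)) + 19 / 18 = 121444216688 / 92873045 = 1307.64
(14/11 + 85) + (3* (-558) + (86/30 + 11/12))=-1045403/660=-1583.94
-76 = -76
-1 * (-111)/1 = 111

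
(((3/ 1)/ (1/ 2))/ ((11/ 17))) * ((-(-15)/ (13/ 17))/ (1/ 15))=2728.32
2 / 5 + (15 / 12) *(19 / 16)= 603 / 320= 1.88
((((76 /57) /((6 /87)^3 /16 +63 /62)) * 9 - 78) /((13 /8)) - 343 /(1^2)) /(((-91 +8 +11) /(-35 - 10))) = -19162648315 /79899976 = -239.83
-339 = -339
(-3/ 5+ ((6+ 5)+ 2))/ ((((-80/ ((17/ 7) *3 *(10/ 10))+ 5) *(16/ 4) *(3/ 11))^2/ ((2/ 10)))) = 1084039/ 18605000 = 0.06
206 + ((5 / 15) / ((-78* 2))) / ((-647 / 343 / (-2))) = 31187645 / 151398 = 206.00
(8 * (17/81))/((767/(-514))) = -69904/62127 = -1.13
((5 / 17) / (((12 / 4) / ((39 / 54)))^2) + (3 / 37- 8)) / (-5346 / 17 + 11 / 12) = 0.03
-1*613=-613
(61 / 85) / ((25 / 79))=4819 / 2125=2.27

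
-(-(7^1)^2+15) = 34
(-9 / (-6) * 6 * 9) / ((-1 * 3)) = -27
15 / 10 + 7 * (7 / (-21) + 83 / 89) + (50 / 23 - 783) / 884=26119753 / 5428644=4.81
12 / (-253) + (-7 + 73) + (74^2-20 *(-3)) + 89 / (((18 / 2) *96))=1224564533 / 218592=5602.06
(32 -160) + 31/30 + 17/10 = -1879/15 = -125.27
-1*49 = -49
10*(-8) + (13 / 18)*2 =-707 / 9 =-78.56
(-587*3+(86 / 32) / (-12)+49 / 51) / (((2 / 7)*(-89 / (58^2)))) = 33823752613 / 145248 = 232868.97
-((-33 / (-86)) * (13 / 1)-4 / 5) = -1801 / 430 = -4.19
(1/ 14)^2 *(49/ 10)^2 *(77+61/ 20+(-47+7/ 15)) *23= 2266397/ 24000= 94.43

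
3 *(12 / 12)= 3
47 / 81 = 0.58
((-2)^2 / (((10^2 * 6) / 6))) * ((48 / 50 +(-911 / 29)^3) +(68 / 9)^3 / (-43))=-592677145967533 / 477826239375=-1240.36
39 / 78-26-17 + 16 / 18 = -749 / 18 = -41.61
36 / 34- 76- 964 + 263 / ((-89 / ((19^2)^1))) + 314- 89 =-2845524 / 1513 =-1880.72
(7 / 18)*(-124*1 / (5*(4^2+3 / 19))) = -0.60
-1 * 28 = -28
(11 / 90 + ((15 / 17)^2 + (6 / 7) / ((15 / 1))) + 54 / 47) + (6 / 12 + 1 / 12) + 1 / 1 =63155903 / 17114580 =3.69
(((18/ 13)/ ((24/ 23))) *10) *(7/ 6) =805/ 52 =15.48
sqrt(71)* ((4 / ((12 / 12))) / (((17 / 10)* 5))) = 8* sqrt(71) / 17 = 3.97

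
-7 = -7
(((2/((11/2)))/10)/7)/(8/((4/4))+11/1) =2/7315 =0.00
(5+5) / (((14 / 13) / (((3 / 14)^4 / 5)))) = 0.00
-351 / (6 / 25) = -2925 / 2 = -1462.50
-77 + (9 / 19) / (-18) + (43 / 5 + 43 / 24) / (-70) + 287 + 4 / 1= 34126507 / 159600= 213.83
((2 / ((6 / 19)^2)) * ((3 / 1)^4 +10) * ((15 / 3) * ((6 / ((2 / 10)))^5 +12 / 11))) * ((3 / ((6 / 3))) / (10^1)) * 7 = 5122292404957 / 22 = 232831472952.59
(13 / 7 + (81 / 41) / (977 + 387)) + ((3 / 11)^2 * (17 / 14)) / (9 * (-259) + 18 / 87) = 180320147321 / 97021820588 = 1.86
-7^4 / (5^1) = -2401 / 5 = -480.20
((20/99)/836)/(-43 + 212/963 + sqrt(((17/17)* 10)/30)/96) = -0.00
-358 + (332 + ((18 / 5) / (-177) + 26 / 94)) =-356937 / 13865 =-25.74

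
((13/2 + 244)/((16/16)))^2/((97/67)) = 16817067/388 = 43342.96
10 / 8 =5 / 4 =1.25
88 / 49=1.80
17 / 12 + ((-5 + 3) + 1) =5 / 12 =0.42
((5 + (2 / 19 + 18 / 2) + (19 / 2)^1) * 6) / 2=2691 / 38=70.82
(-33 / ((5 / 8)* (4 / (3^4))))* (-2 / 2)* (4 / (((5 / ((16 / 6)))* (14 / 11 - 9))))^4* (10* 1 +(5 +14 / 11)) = 16488264105984 / 163126953125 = 101.08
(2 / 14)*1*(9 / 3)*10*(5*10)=1500 / 7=214.29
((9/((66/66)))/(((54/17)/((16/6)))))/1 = 68/9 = 7.56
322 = 322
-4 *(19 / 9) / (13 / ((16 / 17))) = -1216 / 1989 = -0.61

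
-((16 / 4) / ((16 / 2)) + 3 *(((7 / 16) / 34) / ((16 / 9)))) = -4541 / 8704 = -0.52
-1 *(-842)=842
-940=-940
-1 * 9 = -9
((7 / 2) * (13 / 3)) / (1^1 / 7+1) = 637 / 48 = 13.27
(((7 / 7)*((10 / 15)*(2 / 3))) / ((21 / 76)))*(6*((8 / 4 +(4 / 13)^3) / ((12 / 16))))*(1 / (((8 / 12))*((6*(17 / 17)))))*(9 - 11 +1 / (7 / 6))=-7227904 / 968877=-7.46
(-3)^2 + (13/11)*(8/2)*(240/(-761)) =7.51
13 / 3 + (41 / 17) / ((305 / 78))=76999 / 15555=4.95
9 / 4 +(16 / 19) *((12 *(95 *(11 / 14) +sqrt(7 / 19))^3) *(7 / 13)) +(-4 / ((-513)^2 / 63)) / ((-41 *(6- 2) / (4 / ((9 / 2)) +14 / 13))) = 2987846256 *sqrt(133) / 624169 +62225968840446197 / 27492739092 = 2318565.54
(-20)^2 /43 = 400 /43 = 9.30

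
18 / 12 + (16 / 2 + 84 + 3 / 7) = 93.93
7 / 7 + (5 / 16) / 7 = 117 / 112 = 1.04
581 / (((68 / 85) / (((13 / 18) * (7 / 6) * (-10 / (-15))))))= 264355 / 648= 407.96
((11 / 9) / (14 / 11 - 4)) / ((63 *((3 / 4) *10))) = -121 / 127575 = -0.00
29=29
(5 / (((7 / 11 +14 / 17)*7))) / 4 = 935 / 7644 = 0.12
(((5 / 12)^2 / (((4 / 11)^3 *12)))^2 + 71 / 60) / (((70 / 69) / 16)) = 1791710465851 / 89181388800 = 20.09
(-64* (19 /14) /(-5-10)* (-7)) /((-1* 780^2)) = 38 /570375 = 0.00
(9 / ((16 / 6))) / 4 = 27 / 32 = 0.84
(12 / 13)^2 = 144 / 169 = 0.85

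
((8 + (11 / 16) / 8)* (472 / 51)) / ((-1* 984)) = -6785 / 89216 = -0.08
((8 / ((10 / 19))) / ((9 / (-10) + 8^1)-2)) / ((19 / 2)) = 16 / 51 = 0.31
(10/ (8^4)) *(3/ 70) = 3/ 28672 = 0.00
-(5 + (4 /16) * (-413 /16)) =93 /64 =1.45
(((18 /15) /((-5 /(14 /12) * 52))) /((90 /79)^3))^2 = 11911285320529 /898135290000000000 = 0.00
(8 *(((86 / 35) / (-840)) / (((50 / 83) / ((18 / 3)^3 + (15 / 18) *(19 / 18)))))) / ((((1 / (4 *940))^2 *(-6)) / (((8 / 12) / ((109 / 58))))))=7042107.25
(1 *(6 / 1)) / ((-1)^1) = -6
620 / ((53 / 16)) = 9920 / 53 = 187.17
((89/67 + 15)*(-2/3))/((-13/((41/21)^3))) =150799148/24198993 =6.23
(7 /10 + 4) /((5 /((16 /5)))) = 376 /125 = 3.01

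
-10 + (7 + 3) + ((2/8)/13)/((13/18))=9/338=0.03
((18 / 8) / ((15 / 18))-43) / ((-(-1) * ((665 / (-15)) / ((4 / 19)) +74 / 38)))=45942 / 237845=0.19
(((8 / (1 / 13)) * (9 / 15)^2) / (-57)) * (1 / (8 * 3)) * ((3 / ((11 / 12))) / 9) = -52 / 5225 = -0.01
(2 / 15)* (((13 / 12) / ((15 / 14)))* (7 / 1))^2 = 405769 / 60750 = 6.68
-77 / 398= -0.19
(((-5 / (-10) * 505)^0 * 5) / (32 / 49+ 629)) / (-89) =-245 / 2745917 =-0.00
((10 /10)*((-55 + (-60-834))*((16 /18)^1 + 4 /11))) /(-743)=117676 /73557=1.60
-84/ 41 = -2.05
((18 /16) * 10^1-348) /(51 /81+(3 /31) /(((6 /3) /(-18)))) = 1127439 /808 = 1395.35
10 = 10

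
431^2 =185761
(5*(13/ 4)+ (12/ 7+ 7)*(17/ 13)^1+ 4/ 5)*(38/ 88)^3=2.29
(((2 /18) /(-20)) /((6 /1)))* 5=-1 /216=-0.00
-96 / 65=-1.48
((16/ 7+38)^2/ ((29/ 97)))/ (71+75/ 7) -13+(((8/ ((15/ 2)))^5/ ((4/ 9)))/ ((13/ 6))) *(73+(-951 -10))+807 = -112373687659/ 272146875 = -412.92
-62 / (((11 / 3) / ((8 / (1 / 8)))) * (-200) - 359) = 1488 / 8891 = 0.17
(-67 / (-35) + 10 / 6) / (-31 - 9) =-0.09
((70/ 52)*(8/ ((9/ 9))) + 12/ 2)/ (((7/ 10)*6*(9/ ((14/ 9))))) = 2180/ 3159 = 0.69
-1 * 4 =-4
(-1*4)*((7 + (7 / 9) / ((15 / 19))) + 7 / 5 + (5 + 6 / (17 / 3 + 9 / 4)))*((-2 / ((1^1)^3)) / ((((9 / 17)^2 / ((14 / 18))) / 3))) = 628618928 / 623295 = 1008.54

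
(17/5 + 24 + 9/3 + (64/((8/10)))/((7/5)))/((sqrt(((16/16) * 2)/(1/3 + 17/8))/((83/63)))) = 63578 * sqrt(177)/6615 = 127.87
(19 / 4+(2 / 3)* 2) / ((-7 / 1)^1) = -73 / 84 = -0.87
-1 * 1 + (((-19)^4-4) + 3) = 130319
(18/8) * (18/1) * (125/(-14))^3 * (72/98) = -1423828125/67228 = -21179.09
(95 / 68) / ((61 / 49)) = 4655 / 4148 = 1.12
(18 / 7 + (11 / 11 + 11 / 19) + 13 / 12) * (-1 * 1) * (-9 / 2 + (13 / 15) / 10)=2764843 / 119700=23.10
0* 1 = 0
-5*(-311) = 1555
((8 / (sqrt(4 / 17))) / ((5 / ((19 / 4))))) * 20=76 * sqrt(17)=313.36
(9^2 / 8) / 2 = 81 / 16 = 5.06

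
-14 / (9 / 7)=-98 / 9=-10.89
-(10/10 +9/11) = -1.82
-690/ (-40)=69/ 4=17.25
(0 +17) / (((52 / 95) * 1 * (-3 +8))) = 323 / 52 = 6.21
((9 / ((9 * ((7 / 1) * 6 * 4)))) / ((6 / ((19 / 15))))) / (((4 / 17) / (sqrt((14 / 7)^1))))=0.01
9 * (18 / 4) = 81 / 2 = 40.50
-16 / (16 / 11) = -11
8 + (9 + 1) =18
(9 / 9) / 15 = 1 / 15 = 0.07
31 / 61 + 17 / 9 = 2.40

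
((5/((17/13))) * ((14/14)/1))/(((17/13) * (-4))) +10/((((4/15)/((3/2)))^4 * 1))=5924970485/591872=10010.56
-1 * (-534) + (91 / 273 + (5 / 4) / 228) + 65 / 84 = 535.11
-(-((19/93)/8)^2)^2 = -130321/306402103296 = -0.00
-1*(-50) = 50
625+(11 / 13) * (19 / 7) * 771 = 218014 / 91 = 2395.76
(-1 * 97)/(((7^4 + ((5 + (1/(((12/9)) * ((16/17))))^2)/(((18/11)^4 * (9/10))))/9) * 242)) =-844591546368/5059412295293653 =-0.00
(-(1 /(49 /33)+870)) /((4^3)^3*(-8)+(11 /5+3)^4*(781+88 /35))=133321875 /233404830064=0.00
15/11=1.36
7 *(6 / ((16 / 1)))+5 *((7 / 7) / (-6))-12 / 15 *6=-361 / 120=-3.01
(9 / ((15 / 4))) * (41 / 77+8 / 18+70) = 196748 / 1155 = 170.34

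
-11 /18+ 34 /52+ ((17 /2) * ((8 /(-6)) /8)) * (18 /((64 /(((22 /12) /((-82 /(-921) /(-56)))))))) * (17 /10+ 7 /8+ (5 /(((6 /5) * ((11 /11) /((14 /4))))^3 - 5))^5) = 3762783161873878206245449422040441873 /5339566311718733107862874341322240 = 704.70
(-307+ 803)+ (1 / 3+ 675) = 3514 / 3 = 1171.33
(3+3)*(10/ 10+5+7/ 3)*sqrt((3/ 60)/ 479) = 0.51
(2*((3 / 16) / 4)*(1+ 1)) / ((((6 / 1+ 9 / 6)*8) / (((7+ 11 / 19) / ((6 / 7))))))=21 / 760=0.03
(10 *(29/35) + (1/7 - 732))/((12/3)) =-5065/28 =-180.89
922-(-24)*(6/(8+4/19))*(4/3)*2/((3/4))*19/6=130978/117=1119.47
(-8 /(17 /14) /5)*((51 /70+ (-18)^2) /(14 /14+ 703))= -22731 /37400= -0.61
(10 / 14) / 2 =5 / 14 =0.36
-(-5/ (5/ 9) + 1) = 8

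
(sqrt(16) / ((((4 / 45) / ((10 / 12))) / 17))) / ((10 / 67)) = 17085 / 4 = 4271.25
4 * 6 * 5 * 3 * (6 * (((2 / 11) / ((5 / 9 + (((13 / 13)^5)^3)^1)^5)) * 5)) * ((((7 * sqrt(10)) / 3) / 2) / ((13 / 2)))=13286025 * sqrt(10) / 343343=122.37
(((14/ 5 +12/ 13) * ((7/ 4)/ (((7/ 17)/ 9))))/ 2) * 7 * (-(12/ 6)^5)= -1036728/ 65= -15949.66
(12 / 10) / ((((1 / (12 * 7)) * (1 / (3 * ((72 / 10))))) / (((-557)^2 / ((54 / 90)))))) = 5629157856 / 5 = 1125831571.20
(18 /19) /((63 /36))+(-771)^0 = 205 /133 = 1.54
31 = 31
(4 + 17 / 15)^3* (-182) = -83089006 / 3375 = -24618.96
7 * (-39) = -273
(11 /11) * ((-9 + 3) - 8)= -14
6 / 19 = 0.32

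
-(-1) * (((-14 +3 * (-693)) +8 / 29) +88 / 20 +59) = -294252 / 145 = -2029.32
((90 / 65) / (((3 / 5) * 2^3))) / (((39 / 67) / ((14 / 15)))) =469 / 1014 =0.46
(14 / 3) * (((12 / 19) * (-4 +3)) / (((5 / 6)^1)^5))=-435456 / 59375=-7.33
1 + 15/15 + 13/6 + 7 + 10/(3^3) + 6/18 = 641/54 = 11.87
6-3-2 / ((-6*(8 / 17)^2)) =865 / 192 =4.51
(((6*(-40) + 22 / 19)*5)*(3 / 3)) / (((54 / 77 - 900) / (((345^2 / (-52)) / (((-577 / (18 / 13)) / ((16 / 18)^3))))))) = 2957541664000 / 577328934429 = 5.12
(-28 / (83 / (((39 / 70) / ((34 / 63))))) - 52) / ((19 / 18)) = -6647706 / 134045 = -49.59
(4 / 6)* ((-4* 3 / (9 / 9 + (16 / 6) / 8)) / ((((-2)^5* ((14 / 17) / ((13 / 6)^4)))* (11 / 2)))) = 485537 / 532224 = 0.91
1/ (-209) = -1/ 209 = -0.00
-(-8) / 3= 8 / 3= 2.67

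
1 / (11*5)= 1 / 55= 0.02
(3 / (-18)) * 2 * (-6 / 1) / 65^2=2 / 4225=0.00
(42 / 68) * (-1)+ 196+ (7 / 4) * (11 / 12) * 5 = 165977 / 816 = 203.40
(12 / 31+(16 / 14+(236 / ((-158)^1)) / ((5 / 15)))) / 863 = -50590 / 14794409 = -0.00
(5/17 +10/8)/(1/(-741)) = -77805/68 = -1144.19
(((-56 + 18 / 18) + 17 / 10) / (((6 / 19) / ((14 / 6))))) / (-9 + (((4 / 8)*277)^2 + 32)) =-70889 / 3456945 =-0.02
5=5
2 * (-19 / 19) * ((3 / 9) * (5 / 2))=-5 / 3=-1.67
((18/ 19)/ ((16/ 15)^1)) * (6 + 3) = 7.99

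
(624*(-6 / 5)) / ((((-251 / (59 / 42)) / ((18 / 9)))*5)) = 73632 / 43925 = 1.68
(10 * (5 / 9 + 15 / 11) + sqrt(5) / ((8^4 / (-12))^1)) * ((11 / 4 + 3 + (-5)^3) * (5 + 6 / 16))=-1082525 / 88 + 61533 * sqrt(5) / 32768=-12297.22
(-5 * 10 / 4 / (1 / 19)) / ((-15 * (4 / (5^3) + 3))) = 11875 / 2274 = 5.22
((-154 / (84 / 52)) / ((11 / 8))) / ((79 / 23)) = -4784 / 237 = -20.19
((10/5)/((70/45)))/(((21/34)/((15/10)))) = 153/49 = 3.12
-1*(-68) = 68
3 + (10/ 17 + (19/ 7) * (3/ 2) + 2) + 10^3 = 240299/ 238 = 1009.66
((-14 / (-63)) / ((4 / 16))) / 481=8 / 4329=0.00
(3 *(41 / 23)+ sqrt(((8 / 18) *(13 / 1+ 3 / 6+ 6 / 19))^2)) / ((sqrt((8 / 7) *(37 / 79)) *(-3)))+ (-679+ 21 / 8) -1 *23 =-5595 / 8 -15061 *sqrt(40922) / 582084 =-704.61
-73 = -73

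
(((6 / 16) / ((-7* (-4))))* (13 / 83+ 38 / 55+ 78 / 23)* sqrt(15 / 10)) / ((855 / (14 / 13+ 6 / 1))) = 445057* sqrt(6) / 1894292400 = 0.00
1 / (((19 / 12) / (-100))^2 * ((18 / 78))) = 6240000 / 361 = 17285.32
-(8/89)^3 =-512/704969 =-0.00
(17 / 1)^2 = 289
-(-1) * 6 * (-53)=-318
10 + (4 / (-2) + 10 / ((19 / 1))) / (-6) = 584 / 57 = 10.25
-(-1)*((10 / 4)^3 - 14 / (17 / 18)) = 109 / 136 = 0.80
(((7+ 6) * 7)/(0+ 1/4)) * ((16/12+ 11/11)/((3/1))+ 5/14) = 3718/9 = 413.11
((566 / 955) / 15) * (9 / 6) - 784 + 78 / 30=-3730902 / 4775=-781.34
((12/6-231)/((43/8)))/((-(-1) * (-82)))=916/1763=0.52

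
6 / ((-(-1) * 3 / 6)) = 12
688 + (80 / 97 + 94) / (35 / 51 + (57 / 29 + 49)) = 5111767090 / 7410121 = 689.84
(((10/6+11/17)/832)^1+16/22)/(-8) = -170377/1867008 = -0.09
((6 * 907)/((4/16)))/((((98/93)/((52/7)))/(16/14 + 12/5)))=6526742976/12005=543668.72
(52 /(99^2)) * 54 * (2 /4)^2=0.07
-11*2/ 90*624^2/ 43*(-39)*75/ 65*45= 192741120/ 43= 4482351.63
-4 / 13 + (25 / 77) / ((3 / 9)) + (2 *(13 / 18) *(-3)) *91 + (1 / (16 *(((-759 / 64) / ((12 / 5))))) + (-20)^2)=2182702 / 345345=6.32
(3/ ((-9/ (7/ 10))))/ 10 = -7/ 300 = -0.02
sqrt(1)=1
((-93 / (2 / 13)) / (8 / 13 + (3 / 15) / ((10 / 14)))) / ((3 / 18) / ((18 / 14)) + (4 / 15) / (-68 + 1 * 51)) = -300587625 / 50731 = -5925.13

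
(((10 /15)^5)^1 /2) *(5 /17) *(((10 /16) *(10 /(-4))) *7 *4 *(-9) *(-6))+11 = -5317 /153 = -34.75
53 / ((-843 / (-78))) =1378 / 281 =4.90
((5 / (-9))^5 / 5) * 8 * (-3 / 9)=5000 / 177147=0.03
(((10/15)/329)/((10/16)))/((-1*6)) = -8/14805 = -0.00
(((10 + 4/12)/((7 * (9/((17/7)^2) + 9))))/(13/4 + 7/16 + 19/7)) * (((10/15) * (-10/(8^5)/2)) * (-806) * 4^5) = 1388645/755001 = 1.84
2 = 2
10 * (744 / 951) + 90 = 31010 / 317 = 97.82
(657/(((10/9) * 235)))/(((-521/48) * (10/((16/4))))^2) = 27247104/7973579375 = 0.00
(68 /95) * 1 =68 /95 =0.72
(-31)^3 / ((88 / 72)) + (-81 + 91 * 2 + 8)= -266920 / 11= -24265.45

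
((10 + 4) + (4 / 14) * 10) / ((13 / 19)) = 24.64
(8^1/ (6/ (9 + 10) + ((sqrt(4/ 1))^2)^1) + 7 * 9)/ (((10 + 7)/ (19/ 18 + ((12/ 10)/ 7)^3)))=2176426067/ 537909750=4.05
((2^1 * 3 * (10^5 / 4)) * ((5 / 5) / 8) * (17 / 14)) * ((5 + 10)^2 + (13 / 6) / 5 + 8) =74406875 / 14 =5314776.79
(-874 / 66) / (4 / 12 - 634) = 437 / 20911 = 0.02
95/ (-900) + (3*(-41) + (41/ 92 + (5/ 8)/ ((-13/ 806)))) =-668237/ 4140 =-161.41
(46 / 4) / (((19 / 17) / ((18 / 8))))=3519 / 152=23.15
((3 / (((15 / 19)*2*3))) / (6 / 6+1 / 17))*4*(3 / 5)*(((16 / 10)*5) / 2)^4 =82688 / 225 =367.50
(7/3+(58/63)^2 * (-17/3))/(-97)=29405/1154979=0.03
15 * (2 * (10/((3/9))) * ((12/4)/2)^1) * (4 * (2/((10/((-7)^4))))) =2593080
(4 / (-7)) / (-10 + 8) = 2 / 7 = 0.29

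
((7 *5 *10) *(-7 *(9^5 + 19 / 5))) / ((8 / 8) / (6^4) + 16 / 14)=-262506230784 / 2075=-126509026.88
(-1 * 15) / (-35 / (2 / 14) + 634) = -15 / 389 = -0.04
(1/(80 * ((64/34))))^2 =289/6553600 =0.00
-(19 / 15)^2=-361 / 225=-1.60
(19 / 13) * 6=114 / 13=8.77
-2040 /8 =-255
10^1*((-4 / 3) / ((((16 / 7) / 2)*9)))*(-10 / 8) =175 / 108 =1.62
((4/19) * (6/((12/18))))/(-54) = -0.04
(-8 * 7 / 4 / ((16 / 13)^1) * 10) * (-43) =4891.25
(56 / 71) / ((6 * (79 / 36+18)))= 336 / 51617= 0.01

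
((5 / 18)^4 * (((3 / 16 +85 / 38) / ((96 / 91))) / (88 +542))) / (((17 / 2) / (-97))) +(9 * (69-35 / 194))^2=1691916348706134472103 / 4410316289875968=383626.99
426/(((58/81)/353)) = 6090309/29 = 210010.66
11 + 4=15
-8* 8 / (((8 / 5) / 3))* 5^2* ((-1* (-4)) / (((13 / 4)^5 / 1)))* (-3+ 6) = -99.29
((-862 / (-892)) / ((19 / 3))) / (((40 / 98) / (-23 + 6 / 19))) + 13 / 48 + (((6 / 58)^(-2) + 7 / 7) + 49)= 7838524319 / 57962160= 135.24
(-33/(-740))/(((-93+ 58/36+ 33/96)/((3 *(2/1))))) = -14256/4850885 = -0.00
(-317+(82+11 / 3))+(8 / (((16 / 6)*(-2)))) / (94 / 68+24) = -599075 / 2589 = -231.39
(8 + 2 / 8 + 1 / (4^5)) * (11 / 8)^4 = 123701809 / 4194304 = 29.49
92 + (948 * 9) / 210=4642 / 35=132.63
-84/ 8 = -21/ 2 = -10.50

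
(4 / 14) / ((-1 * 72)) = -1 / 252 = -0.00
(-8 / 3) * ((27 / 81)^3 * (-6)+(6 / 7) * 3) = -1184 / 189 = -6.26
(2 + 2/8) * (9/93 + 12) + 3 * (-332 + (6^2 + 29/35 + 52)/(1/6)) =2734773/4340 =630.13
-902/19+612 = 10726/19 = 564.53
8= 8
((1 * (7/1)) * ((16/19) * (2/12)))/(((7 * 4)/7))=14/57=0.25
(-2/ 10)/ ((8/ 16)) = -2/ 5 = -0.40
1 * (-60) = -60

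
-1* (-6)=6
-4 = -4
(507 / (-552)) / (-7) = 169 / 1288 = 0.13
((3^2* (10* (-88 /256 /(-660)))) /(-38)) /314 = -3 /763648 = -0.00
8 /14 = 4 /7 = 0.57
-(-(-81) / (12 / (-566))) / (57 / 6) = 7641 / 19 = 402.16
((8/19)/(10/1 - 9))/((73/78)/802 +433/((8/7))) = 1000896/900637145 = 0.00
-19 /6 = -3.17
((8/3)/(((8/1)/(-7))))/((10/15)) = -7/2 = -3.50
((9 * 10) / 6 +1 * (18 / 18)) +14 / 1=30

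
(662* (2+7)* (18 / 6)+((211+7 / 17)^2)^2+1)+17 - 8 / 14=1167923025926312 / 584647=1997655039.58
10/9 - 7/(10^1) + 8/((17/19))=14309/1530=9.35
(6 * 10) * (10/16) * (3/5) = 45/2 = 22.50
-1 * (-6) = 6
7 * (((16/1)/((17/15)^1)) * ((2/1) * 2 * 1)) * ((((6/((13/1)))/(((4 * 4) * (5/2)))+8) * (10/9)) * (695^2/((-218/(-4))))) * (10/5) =62373033.56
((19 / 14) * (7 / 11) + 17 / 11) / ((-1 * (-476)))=53 / 10472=0.01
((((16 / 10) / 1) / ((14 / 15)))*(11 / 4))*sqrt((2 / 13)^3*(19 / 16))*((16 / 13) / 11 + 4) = 126*sqrt(494) / 2197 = 1.27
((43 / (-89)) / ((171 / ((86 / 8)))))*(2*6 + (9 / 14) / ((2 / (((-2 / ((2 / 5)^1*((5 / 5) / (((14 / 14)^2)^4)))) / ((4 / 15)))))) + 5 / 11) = -14642231 / 74999232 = -0.20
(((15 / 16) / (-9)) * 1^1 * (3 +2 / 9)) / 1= -145 / 432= -0.34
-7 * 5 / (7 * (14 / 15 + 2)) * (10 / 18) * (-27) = 1125 / 44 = 25.57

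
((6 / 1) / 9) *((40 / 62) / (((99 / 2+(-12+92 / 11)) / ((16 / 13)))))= 14080 / 1219881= 0.01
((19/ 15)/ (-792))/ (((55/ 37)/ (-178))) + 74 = 74.19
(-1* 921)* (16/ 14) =-7368/ 7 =-1052.57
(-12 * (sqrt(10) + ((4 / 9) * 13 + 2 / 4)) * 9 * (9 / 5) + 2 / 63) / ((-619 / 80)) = 15552 * sqrt(10) / 619 + 6150656 / 38997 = 237.17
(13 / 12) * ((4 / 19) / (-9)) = -13 / 513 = -0.03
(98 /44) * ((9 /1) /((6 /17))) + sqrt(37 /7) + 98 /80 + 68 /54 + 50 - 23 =sqrt(259) /7 + 1025003 /11880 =88.58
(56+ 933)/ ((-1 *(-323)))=989/ 323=3.06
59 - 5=54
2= 2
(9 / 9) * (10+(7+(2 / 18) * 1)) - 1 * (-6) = 208 / 9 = 23.11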